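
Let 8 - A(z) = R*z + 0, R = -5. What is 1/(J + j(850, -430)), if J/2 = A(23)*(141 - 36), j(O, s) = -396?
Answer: 1/25434 ≈ 3.9317e-5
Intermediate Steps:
A(z) = 8 + 5*z (A(z) = 8 - (-5*z + 0) = 8 - (-5)*z = 8 + 5*z)
J = 25830 (J = 2*((8 + 5*23)*(141 - 36)) = 2*((8 + 115)*105) = 2*(123*105) = 2*12915 = 25830)
1/(J + j(850, -430)) = 1/(25830 - 396) = 1/25434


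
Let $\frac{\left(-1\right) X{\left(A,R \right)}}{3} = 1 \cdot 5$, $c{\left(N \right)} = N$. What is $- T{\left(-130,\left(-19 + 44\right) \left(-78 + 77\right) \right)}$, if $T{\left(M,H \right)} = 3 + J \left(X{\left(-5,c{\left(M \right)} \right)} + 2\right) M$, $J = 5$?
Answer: $-8453$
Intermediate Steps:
$X{\left(A,R \right)} = -15$ ($X{\left(A,R \right)} = - 3 \cdot 1 \cdot 5 = \left(-3\right) 5 = -15$)
$T{\left(M,H \right)} = 3 - 65 M$ ($T{\left(M,H \right)} = 3 + 5 \left(-15 + 2\right) M = 3 + 5 \left(- 13 M\right) = 3 - 65 M$)
$- T{\left(-130,\left(-19 + 44\right) \left(-78 + 77\right) \right)} = - (3 - -8450) = - (3 + 8450) = \left(-1\right) 8453 = -8453$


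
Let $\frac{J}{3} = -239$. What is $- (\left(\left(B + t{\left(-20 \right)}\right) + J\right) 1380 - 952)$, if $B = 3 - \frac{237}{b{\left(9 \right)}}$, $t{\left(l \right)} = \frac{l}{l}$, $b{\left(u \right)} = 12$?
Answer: $1012147$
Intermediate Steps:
$J = -717$ ($J = 3 \left(-239\right) = -717$)
$t{\left(l \right)} = 1$
$B = - \frac{67}{4}$ ($B = 3 - \frac{237}{12} = 3 - 237 \cdot \frac{1}{12} = 3 - \frac{79}{4} = - \frac{67}{4} \approx -16.75$)
$- (\left(\left(B + t{\left(-20 \right)}\right) + J\right) 1380 - 952) = - (\left(\left(- \frac{67}{4} + 1\right) - 717\right) 1380 - 952) = - (\left(- \frac{63}{4} - 717\right) 1380 - 952) = - (\left(- \frac{2931}{4}\right) 1380 - 952) = - (-1011195 - 952) = \left(-1\right) \left(-1012147\right) = 1012147$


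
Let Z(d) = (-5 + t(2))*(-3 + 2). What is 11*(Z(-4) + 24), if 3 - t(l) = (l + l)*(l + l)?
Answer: 462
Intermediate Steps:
t(l) = 3 - 4*l² (t(l) = 3 - (l + l)*(l + l) = 3 - 2*l*2*l = 3 - 4*l²)
Z(d) = 18 (Z(d) = (-5 + (3 - 4*2²))*(-3 + 2) = (-5 + (3 - 4*4))*(-1) = (-5 + (3 - 16))*(-1) = (-5 - 13)*(-1) = -18*(-1) = 18)
11*(Z(-4) + 24) = 11*(18 + 24) = 11*42 = 462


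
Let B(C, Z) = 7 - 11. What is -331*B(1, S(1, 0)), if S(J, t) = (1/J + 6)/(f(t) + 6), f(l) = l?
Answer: 1324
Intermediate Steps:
S(J, t) = (6 + 1/J)/(6 + t) (S(J, t) = (1/J + 6)/(t + 6) = (6 + 1/J)/(6 + t))
B(C, Z) = -4
-331*B(1, S(1, 0)) = -331*(-4) = 1324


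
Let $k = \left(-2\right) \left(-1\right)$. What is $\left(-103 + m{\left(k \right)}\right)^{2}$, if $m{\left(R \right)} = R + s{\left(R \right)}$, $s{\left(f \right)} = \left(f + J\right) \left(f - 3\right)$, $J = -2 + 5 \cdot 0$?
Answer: $10201$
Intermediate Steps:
$k = 2$
$J = -2$ ($J = -2 + 0 = -2$)
$s{\left(f \right)} = \left(-3 + f\right) \left(-2 + f\right)$ ($s{\left(f \right)} = \left(f - 2\right) \left(f - 3\right) = \left(-2 + f\right) \left(-3 + f\right) = \left(-3 + f\right) \left(-2 + f\right)$)
$m{\left(R \right)} = 6 + R^{2} - 4 R$ ($m{\left(R \right)} = R + \left(6 + R^{2} - 5 R\right) = 6 + R^{2} - 4 R$)
$\left(-103 + m{\left(k \right)}\right)^{2} = \left(-103 + \left(6 + 2^{2} - 8\right)\right)^{2} = \left(-103 + \left(6 + 4 - 8\right)\right)^{2} = \left(-103 + 2\right)^{2} = \left(-101\right)^{2} = 10201$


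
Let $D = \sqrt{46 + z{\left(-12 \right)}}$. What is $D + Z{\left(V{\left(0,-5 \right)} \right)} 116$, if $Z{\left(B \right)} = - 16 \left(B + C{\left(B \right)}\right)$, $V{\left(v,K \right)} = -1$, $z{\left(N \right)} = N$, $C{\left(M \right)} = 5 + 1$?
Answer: $-9280 + \sqrt{34} \approx -9274.2$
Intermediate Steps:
$C{\left(M \right)} = 6$
$D = \sqrt{34}$ ($D = \sqrt{46 - 12} = \sqrt{34} \approx 5.8309$)
$Z{\left(B \right)} = -96 - 16 B$ ($Z{\left(B \right)} = - 16 \left(B + 6\right) = - 16 \left(6 + B\right) = -96 - 16 B$)
$D + Z{\left(V{\left(0,-5 \right)} \right)} 116 = \sqrt{34} + \left(-96 - -16\right) 116 = \sqrt{34} + \left(-96 + 16\right) 116 = \sqrt{34} - 9280 = -9280 + \sqrt{34}$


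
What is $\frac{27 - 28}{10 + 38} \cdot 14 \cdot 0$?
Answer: $0$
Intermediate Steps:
$\frac{27 - 28}{10 + 38} \cdot 14 \cdot 0 = - \frac{1}{48} \cdot 14 \cdot 0 = \left(-1\right) \frac{1}{48} \cdot 14 \cdot 0 = \left(- \frac{1}{48}\right) 14 \cdot 0 = \left(- \frac{7}{24}\right) 0 = 0$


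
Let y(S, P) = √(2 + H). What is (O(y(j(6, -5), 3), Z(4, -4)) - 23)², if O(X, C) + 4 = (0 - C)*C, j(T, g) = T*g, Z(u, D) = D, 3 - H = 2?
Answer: 1849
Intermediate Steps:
H = 1 (H = 3 - 1*2 = 3 - 2 = 1)
y(S, P) = √3 (y(S, P) = √(2 + 1) = √3)
O(X, C) = -4 - C² (O(X, C) = -4 + (0 - C)*C = -4 + (-C)*C = -4 - C²)
(O(y(j(6, -5), 3), Z(4, -4)) - 23)² = ((-4 - 1*(-4)²) - 23)² = ((-4 - 1*16) - 23)² = ((-4 - 16) - 23)² = (-20 - 23)² = (-43)² = 1849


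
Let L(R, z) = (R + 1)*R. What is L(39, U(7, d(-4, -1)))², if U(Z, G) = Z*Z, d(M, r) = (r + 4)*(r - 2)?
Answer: 2433600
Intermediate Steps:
d(M, r) = (-2 + r)*(4 + r) (d(M, r) = (4 + r)*(-2 + r) = (-2 + r)*(4 + r))
U(Z, G) = Z²
L(R, z) = R*(1 + R) (L(R, z) = (1 + R)*R = R*(1 + R))
L(39, U(7, d(-4, -1)))² = (39*(1 + 39))² = (39*40)² = 1560² = 2433600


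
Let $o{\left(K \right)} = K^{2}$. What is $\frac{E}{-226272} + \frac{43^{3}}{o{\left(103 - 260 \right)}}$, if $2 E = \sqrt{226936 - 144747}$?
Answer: $\frac{79507}{24649} - \frac{\sqrt{82189}}{452544} \approx 3.2249$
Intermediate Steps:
$E = \frac{\sqrt{82189}}{2}$ ($E = \frac{\sqrt{226936 - 144747}}{2} = \frac{\sqrt{82189}}{2} \approx 143.34$)
$\frac{E}{-226272} + \frac{43^{3}}{o{\left(103 - 260 \right)}} = \frac{\frac{1}{2} \sqrt{82189}}{-226272} + \frac{43^{3}}{\left(103 - 260\right)^{2}} = \frac{\sqrt{82189}}{2} \left(- \frac{1}{226272}\right) + \frac{79507}{\left(103 - 260\right)^{2}} = - \frac{\sqrt{82189}}{452544} + \frac{79507}{\left(-157\right)^{2}} = - \frac{\sqrt{82189}}{452544} + \frac{79507}{24649} = \frac{79507}{24649} - \frac{\sqrt{82189}}{452544}$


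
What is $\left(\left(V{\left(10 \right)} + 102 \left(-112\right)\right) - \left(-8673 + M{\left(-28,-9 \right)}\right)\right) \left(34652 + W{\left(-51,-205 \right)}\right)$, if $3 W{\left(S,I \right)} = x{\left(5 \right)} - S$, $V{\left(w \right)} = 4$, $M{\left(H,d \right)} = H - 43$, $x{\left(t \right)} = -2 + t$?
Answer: $-92776920$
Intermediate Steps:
$M{\left(H,d \right)} = -43 + H$
$W{\left(S,I \right)} = 1 - \frac{S}{3}$ ($W{\left(S,I \right)} = \frac{\left(-2 + 5\right) - S}{3} = \frac{3 - S}{3} = 1 - \frac{S}{3}$)
$\left(\left(V{\left(10 \right)} + 102 \left(-112\right)\right) - \left(-8673 + M{\left(-28,-9 \right)}\right)\right) \left(34652 + W{\left(-51,-205 \right)}\right) = \left(\left(4 + 102 \left(-112\right)\right) + \left(8673 - \left(-43 - 28\right)\right)\right) \left(34652 + \left(1 - -17\right)\right) = \left(\left(4 - 11424\right) + \left(8673 - -71\right)\right) \left(34652 + \left(1 + 17\right)\right) = \left(-11420 + \left(8673 + 71\right)\right) \left(34652 + 18\right) = \left(-11420 + 8744\right) 34670 = \left(-2676\right) 34670 = -92776920$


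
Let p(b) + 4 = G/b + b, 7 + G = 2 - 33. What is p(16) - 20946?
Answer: -167491/8 ≈ -20936.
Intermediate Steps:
G = -38 (G = -7 + (2 - 33) = -7 - 31 = -38)
p(b) = -4 + b - 38/b (p(b) = -4 + (-38/b + b) = -4 + (b - 38/b) = -4 + b - 38/b)
p(16) - 20946 = (-4 + 16 - 38/16) - 20946 = (-4 + 16 - 38*1/16) - 20946 = (-4 + 16 - 19/8) - 20946 = 77/8 - 20946 = -167491/8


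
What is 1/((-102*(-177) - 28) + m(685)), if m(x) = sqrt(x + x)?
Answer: 9013/162467653 - sqrt(1370)/324935306 ≈ 5.5362e-5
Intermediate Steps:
m(x) = sqrt(2)*sqrt(x) (m(x) = sqrt(2*x) = sqrt(2)*sqrt(x))
1/((-102*(-177) - 28) + m(685)) = 1/((-102*(-177) - 28) + sqrt(2)*sqrt(685)) = 1/((18054 - 28) + sqrt(1370)) = 1/(18026 + sqrt(1370))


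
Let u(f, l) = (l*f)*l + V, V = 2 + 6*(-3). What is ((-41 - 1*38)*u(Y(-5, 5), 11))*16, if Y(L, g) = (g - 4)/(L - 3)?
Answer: 39342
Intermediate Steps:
Y(L, g) = (-4 + g)/(-3 + L)
V = -16 (V = 2 - 18 = -16)
u(f, l) = -16 + f*l**2 (u(f, l) = (l*f)*l - 16 = (f*l)*l - 16 = f*l**2 - 16 = -16 + f*l**2)
((-41 - 1*38)*u(Y(-5, 5), 11))*16 = ((-41 - 1*38)*(-16 + ((-4 + 5)/(-3 - 5))*11**2))*16 = ((-41 - 38)*(-16 + (1/(-8))*121))*16 = -79*(-16 - 1/8*1*121)*16 = -79*(-16 - 1/8*121)*16 = -79*(-16 - 121/8)*16 = -79*(-249/8)*16 = (19671/8)*16 = 39342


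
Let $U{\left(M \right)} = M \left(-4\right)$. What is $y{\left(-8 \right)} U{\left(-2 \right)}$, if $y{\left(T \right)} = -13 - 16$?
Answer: $-232$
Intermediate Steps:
$y{\left(T \right)} = -29$ ($y{\left(T \right)} = -13 - 16 = -29$)
$U{\left(M \right)} = - 4 M$
$y{\left(-8 \right)} U{\left(-2 \right)} = - 29 \left(\left(-4\right) \left(-2\right)\right) = \left(-29\right) 8 = -232$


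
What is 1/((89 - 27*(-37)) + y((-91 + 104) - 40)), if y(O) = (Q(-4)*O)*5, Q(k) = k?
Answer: 1/1628 ≈ 0.00061425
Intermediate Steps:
y(O) = -20*O (y(O) = -4*O*5 = -20*O)
1/((89 - 27*(-37)) + y((-91 + 104) - 40)) = 1/((89 - 27*(-37)) - 20*((-91 + 104) - 40)) = 1/((89 + 999) - 20*(13 - 40)) = 1/(1088 - 20*(-27)) = 1/(1088 + 540) = 1/1628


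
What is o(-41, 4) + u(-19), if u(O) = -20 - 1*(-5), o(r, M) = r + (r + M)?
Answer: -93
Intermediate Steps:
o(r, M) = M + 2*r (o(r, M) = r + (M + r) = M + 2*r)
u(O) = -15 (u(O) = -20 + 5 = -15)
o(-41, 4) + u(-19) = (4 + 2*(-41)) - 15 = (4 - 82) - 15 = -78 - 15 = -93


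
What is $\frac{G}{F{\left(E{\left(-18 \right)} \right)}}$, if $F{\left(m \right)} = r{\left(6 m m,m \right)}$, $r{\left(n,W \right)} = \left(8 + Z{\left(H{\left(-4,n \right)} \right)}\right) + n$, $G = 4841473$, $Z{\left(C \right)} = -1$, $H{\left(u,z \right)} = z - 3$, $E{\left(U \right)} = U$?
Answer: $\frac{4841473}{1951} \approx 2481.5$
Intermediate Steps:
$H{\left(u,z \right)} = -3 + z$
$r{\left(n,W \right)} = 7 + n$ ($r{\left(n,W \right)} = \left(8 - 1\right) + n = 7 + n$)
$F{\left(m \right)} = 7 + 6 m^{2}$ ($F{\left(m \right)} = 7 + 6 m m = 7 + 6 m^{2}$)
$\frac{G}{F{\left(E{\left(-18 \right)} \right)}} = \frac{4841473}{7 + 6 \left(-18\right)^{2}} = \frac{4841473}{7 + 6 \cdot 324} = \frac{4841473}{7 + 1944} = \frac{4841473}{1951}$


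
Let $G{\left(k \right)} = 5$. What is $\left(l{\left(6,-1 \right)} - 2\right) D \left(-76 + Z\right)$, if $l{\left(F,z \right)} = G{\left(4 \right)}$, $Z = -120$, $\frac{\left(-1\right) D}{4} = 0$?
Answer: $0$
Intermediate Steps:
$D = 0$ ($D = \left(-4\right) 0 = 0$)
$l{\left(F,z \right)} = 5$
$\left(l{\left(6,-1 \right)} - 2\right) D \left(-76 + Z\right) = \left(5 - 2\right) 0 \left(-76 - 120\right) = 3 \cdot 0 \left(-196\right) = 0 \left(-196\right) = 0$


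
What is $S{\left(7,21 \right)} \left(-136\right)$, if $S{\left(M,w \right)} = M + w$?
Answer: $-3808$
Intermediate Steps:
$S{\left(7,21 \right)} \left(-136\right) = \left(7 + 21\right) \left(-136\right) = 28 \left(-136\right) = -3808$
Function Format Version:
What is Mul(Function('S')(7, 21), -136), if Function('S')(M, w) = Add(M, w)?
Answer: -3808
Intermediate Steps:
Mul(Function('S')(7, 21), -136) = Mul(Add(7, 21), -136) = Mul(28, -136) = -3808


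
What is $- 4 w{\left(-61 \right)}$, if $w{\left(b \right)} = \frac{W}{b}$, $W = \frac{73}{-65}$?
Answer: $- \frac{292}{3965} \approx -0.073644$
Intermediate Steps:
$W = - \frac{73}{65}$ ($W = 73 \left(- \frac{1}{65}\right) = - \frac{73}{65} \approx -1.1231$)
$w{\left(b \right)} = - \frac{73}{65 b}$
$- 4 w{\left(-61 \right)} = - 4 \left(- \frac{73}{65 \left(-61\right)}\right) = - 4 \left(\left(- \frac{73}{65}\right) \left(- \frac{1}{61}\right)\right) = \left(-4\right) \frac{73}{3965} = - \frac{292}{3965}$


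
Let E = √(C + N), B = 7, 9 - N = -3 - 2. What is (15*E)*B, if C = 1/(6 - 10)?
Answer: 105*√55/2 ≈ 389.35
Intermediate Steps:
C = -¼ (C = 1/(-4) = -¼ ≈ -0.25000)
N = 14 (N = 9 - (-3 - 2) = 9 - 1*(-5) = 9 + 5 = 14)
E = √55/2 (E = √(-¼ + 14) = √(55/4) = √55/2 ≈ 3.7081)
(15*E)*B = (15*(√55/2))*7 = (15*√55/2)*7 = 105*√55/2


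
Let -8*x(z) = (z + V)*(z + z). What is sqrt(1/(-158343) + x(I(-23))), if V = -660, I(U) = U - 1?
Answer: I*sqrt(102897563341839)/158343 ≈ 64.063*I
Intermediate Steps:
I(U) = -1 + U
x(z) = -z*(-660 + z)/4 (x(z) = -(z - 660)*(z + z)/8 = -(-660 + z)*2*z/8 = -z*(-660 + z)/4)
sqrt(1/(-158343) + x(I(-23))) = sqrt(1/(-158343) + (-1 - 23)*(660 - (-1 - 23))/4) = sqrt(-1/158343 + (1/4)*(-24)*(660 - 1*(-24))) = sqrt(-1/158343 + (1/4)*(-24)*(660 + 24)) = sqrt(-1/158343 + (1/4)*(-24)*684) = sqrt(-1/158343 - 4104) = sqrt(-649839673/158343) = I*sqrt(102897563341839)/158343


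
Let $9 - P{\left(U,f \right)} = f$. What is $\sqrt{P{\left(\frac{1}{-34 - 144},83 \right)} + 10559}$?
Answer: $3 \sqrt{1165} \approx 102.4$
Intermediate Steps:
$P{\left(U,f \right)} = 9 - f$
$\sqrt{P{\left(\frac{1}{-34 - 144},83 \right)} + 10559} = \sqrt{\left(9 - 83\right) + 10559} = \sqrt{-74 + 10559} = \sqrt{10485} = 3 \sqrt{1165}$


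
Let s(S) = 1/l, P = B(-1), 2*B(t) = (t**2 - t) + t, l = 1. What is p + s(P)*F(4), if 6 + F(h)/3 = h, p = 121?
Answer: 115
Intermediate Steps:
B(t) = t**2/2 (B(t) = ((t**2 - t) + t)/2 = t**2/2)
P = 1/2 (P = (1/2)*(-1)**2 = (1/2)*1 = 1/2 ≈ 0.50000)
F(h) = -18 + 3*h
s(S) = 1 (s(S) = 1/1 = 1)
p + s(P)*F(4) = 121 + 1*(-18 + 3*4) = 121 + 1*(-18 + 12) = 121 + 1*(-6) = 121 - 6 = 115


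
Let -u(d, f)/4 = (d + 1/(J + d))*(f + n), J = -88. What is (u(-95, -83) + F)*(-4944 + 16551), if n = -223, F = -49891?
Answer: -117658290273/61 ≈ -1.9288e+9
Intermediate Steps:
u(d, f) = -4*(-223 + f)*(d + 1/(-88 + d)) (u(d, f) = -4*(d + 1/(-88 + d))*(f - 223) = -4*(d + 1/(-88 + d))*(-223 + f) = -4*(-223 + f)*(d + 1/(-88 + d)))
(u(-95, -83) + F)*(-4944 + 16551) = (4*(223 - 1*(-83) - 19624*(-95) + 223*(-95)² - 1*(-83)*(-95)² + 88*(-95)*(-83))/(-88 - 95) - 49891)*(-4944 + 16551) = (4*(223 + 83 + 1864280 + 223*9025 - 1*(-83)*9025 + 693880)/(-183) - 49891)*11607 = (4*(-1/183)*(223 + 83 + 1864280 + 2012575 + 749075 + 693880) - 49891)*11607 = (4*(-1/183)*5320116 - 49891)*11607 = (-7093488/61 - 49891)*11607 = -10136839/61*11607 = -117658290273/61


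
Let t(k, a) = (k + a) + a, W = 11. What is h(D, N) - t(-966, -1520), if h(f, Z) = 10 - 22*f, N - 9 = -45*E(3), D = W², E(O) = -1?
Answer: 1354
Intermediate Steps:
t(k, a) = k + 2*a (t(k, a) = (a + k) + a = k + 2*a)
D = 121 (D = 11² = 121)
N = 54 (N = 9 - 45*(-1) = 9 + 45 = 54)
h(D, N) - t(-966, -1520) = (10 - 22*121) - (-966 + 2*(-1520)) = (10 - 2662) - (-966 - 3040) = -2652 - 1*(-4006) = -2652 + 4006 = 1354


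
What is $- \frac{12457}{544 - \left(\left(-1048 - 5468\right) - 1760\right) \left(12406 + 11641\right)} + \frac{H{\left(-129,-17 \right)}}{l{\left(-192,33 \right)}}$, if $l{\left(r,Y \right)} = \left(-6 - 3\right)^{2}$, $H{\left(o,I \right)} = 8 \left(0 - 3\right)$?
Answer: $- \frac{1592444467}{5373364932} \approx -0.29636$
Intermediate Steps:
$H{\left(o,I \right)} = -24$ ($H{\left(o,I \right)} = 8 \left(-3\right) = -24$)
$l{\left(r,Y \right)} = 81$ ($l{\left(r,Y \right)} = \left(-9\right)^{2} = 81$)
$- \frac{12457}{544 - \left(\left(-1048 - 5468\right) - 1760\right) \left(12406 + 11641\right)} + \frac{H{\left(-129,-17 \right)}}{l{\left(-192,33 \right)}} = - \frac{12457}{544 - \left(\left(-1048 - 5468\right) - 1760\right) \left(12406 + 11641\right)} - \frac{24}{81} = - \frac{12457}{544 - \left(-6516 - 1760\right) 24047} - \frac{8}{27} = - \frac{12457}{544 - \left(-8276\right) 24047} - \frac{8}{27} = - \frac{12457}{544 - -199012972} - \frac{8}{27} = - \frac{12457}{544 + 199012972} - \frac{8}{27} = - \frac{12457}{199013516} - \frac{8}{27} = - \frac{1592444467}{5373364932}$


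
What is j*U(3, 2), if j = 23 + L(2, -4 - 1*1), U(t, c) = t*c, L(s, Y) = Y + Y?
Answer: 78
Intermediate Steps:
L(s, Y) = 2*Y
U(t, c) = c*t
j = 13 (j = 23 + 2*(-4 - 1*1) = 23 + 2*(-4 - 1) = 23 + 2*(-5) = 23 - 10 = 13)
j*U(3, 2) = 13*(2*3) = 13*6 = 78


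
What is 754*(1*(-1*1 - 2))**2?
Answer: 6786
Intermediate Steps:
754*(1*(-1*1 - 2))**2 = 754*(1*(-1 - 2))**2 = 754*(1*(-3))**2 = 754*(-3)**2 = 754*9 = 6786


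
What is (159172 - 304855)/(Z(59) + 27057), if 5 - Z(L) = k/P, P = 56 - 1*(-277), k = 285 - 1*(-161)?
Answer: -48512439/9011200 ≈ -5.3836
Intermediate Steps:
k = 446 (k = 285 + 161 = 446)
P = 333 (P = 56 + 277 = 333)
Z(L) = 1219/333 (Z(L) = 5 - 446/333 = 1219/333)
(159172 - 304855)/(Z(59) + 27057) = (159172 - 304855)/(1219/333 + 27057) = -145683/9011200/333 = -145683*333/9011200 = -48512439/9011200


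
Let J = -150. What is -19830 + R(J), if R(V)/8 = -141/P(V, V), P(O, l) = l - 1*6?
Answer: -257696/13 ≈ -19823.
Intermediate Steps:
P(O, l) = -6 + l (P(O, l) = l - 6 = -6 + l)
R(V) = -1128/(-6 + V) (R(V) = 8*(-141/(-6 + V)) = -1128/(-6 + V))
-19830 + R(J) = -19830 - 1128/(-6 - 150) = -19830 - 1128/(-156) = -19830 - 1128*(-1/156) = -19830 + 94/13 = -257696/13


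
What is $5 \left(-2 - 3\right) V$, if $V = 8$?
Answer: $-200$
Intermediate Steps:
$5 \left(-2 - 3\right) V = 5 \left(-2 - 3\right) 8 = 5 \left(-5\right) 8 = \left(-25\right) 8 = -200$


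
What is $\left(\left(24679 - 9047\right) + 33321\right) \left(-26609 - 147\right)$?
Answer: $-1309786468$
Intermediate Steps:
$\left(\left(24679 - 9047\right) + 33321\right) \left(-26609 - 147\right) = \left(\left(24679 - 9047\right) + 33321\right) \left(-26756\right) = \left(15632 + 33321\right) \left(-26756\right) = 48953 \left(-26756\right) = -1309786468$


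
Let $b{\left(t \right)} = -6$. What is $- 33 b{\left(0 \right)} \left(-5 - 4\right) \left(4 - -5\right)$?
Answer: $-16038$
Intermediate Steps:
$- 33 b{\left(0 \right)} \left(-5 - 4\right) \left(4 - -5\right) = \left(-33\right) \left(-6\right) \left(-5 - 4\right) \left(4 - -5\right) = 198 \left(- 9 \left(4 + 5\right)\right) = 198 \left(\left(-9\right) 9\right) = 198 \left(-81\right) = -16038$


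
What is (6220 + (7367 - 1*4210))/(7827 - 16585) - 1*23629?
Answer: -206952159/8758 ≈ -23630.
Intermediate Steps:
(6220 + (7367 - 1*4210))/(7827 - 16585) - 1*23629 = (6220 + (7367 - 4210))/(-8758) - 23629 = (6220 + 3157)*(-1/8758) - 23629 = 9377*(-1/8758) - 23629 = -9377/8758 - 23629 = -206952159/8758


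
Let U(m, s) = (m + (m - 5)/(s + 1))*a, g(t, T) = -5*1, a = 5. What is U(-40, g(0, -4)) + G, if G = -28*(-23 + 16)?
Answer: 209/4 ≈ 52.250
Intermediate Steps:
g(t, T) = -5
G = 196 (G = -28*(-7) = 196)
U(m, s) = 5*m + 5*(-5 + m)/(1 + s) (U(m, s) = (m + (m - 5)/(s + 1))*5 = (m + (-5 + m)/(1 + s))*5 = 5*m + 5*(-5 + m)/(1 + s))
U(-40, g(0, -4)) + G = 5*(-5 + 2*(-40) - 40*(-5))/(1 - 5) + 196 = 5*(-5 - 80 + 200)/(-4) + 196 = 5*(-¼)*115 + 196 = -575/4 + 196 = 209/4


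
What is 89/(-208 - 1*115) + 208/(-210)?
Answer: -42937/33915 ≈ -1.2660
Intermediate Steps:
89/(-208 - 1*115) + 208/(-210) = 89/(-208 - 115) + 208*(-1/210) = 89/(-323) - 104/105 = 89*(-1/323) - 104/105 = -89/323 - 104/105 = -42937/33915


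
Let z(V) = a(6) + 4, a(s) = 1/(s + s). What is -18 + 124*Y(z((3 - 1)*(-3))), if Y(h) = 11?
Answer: 1346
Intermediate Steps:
a(s) = 1/(2*s)
z(V) = 49/12 (z(V) = (½)/6 + 4 = (½)*(⅙) + 4 = 1/12 + 4 = 49/12)
-18 + 124*Y(z((3 - 1)*(-3))) = -18 + 124*11 = -18 + 1364 = 1346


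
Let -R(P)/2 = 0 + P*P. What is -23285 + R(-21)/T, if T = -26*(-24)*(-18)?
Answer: -14529791/624 ≈ -23285.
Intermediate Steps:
R(P) = -2*P**2 (R(P) = -2*(0 + P*P) = -2*(0 + P**2) = -2*P**2)
T = -11232 (T = 624*(-18) = -11232)
-23285 + R(-21)/T = -23285 - 2*(-21)**2/(-11232) = -23285 - 2*441*(-1/11232) = -23285 - 882*(-1/11232) = -23285 + 49/624 = -14529791/624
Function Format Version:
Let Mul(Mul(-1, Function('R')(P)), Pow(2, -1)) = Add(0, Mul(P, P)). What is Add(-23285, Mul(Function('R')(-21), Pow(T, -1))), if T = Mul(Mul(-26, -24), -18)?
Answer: Rational(-14529791, 624) ≈ -23285.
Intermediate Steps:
Function('R')(P) = Mul(-2, Pow(P, 2)) (Function('R')(P) = Mul(-2, Add(0, Mul(P, P))) = Mul(-2, Add(0, Pow(P, 2))) = Mul(-2, Pow(P, 2)))
T = -11232 (T = Mul(624, -18) = -11232)
Add(-23285, Mul(Function('R')(-21), Pow(T, -1))) = Add(-23285, Mul(Mul(-2, Pow(-21, 2)), Pow(-11232, -1))) = Add(-23285, Mul(Mul(-2, 441), Rational(-1, 11232))) = Add(-23285, Mul(-882, Rational(-1, 11232))) = Add(-23285, Rational(49, 624)) = Rational(-14529791, 624)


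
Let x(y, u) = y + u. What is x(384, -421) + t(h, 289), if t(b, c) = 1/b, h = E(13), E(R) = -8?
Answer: -297/8 ≈ -37.125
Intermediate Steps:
x(y, u) = u + y
h = -8
x(384, -421) + t(h, 289) = (-421 + 384) + 1/(-8) = -37 - ⅛ = -297/8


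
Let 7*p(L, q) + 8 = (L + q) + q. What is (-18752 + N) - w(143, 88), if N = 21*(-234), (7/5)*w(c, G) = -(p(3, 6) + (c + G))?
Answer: -164502/7 ≈ -23500.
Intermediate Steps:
p(L, q) = -8/7 + L/7 + 2*q/7 (p(L, q) = -8/7 + ((L + q) + q)/7 = -8/7 + (L + 2*q)/7 = -8/7 + (L/7 + 2*q/7) = -8/7 + L/7 + 2*q/7)
w(c, G) = -5/7 - 5*G/7 - 5*c/7 (w(c, G) = 5*(-((-8/7 + (⅐)*3 + (2/7)*6) + (c + G)))/7 = 5*(-((-8/7 + 3/7 + 12/7) + (G + c)))/7 = 5*(-(1 + (G + c)))/7 = 5*(-(1 + G + c))/7 = 5*(-1 - G - c)/7 = -5/7 - 5*G/7 - 5*c/7)
N = -4914
(-18752 + N) - w(143, 88) = (-18752 - 4914) - (-5/7 - 5/7*88 - 5/7*143) = -23666 - (-5/7 - 440/7 - 715/7) = -23666 - 1*(-1160/7) = -23666 + 1160/7 = -164502/7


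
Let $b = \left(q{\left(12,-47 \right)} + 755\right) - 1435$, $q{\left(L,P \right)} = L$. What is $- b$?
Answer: $668$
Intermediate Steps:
$b = -668$ ($b = \left(12 + 755\right) - 1435 = 767 - 1435 = -668$)
$- b = \left(-1\right) \left(-668\right) = 668$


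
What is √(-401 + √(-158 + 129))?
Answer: √(-401 + I*√29) ≈ 0.1345 + 20.025*I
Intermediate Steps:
√(-401 + √(-158 + 129)) = √(-401 + √(-29)) = √(-401 + I*√29)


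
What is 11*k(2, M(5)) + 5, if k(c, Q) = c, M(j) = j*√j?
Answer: 27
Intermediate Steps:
M(j) = j^(3/2)
11*k(2, M(5)) + 5 = 11*2 + 5 = 22 + 5 = 27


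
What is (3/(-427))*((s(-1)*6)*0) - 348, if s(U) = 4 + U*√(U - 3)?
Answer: -348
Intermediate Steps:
s(U) = 4 + U*√(-3 + U)
(3/(-427))*((s(-1)*6)*0) - 348 = (3/(-427))*(((4 - √(-3 - 1))*6)*0) - 348 = (3*(-1/427))*(((4 - √(-4))*6)*0) - 348 = -3*(4 - 2*I)*6*0/427 - 348 = -3*(24 - 12*I)*0/427 - 348 = -3/427*0 - 348 = 0 - 348 = -348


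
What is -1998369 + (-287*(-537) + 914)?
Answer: -1843336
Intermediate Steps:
-1998369 + (-287*(-537) + 914) = -1998369 + (154119 + 914) = -1998369 + 155033 = -1843336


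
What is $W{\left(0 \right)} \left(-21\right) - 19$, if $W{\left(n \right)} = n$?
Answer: $-19$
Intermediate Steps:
$W{\left(0 \right)} \left(-21\right) - 19 = 0 \left(-21\right) - 19 = 0 - 19 = -19$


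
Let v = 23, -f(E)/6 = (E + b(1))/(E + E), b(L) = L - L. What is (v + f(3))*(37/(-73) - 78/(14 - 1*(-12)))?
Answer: -5120/73 ≈ -70.137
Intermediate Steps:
b(L) = 0
f(E) = -3 (f(E) = -6*(E + 0)/(E + E) = -6*E/(2*E) = -6*E*1/(2*E) = -6*½ = -3)
(v + f(3))*(37/(-73) - 78/(14 - 1*(-12))) = (23 - 3)*(37/(-73) - 78/(14 - 1*(-12))) = 20*(37*(-1/73) - 78/(14 + 12)) = 20*(-37/73 - 78/26) = 20*(-37/73 - 78*1/26) = 20*(-37/73 - 3) = 20*(-256/73) = -5120/73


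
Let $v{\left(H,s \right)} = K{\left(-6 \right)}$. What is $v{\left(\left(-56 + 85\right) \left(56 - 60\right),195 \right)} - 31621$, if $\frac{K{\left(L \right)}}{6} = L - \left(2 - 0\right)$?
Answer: $-31669$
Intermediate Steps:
$K{\left(L \right)} = -12 + 6 L$ ($K{\left(L \right)} = 6 \left(L - \left(2 - 0\right)\right) = 6 \left(L - \left(2 + 0\right)\right) = 6 \left(L - 2\right) = 6 \left(-2 + L\right) = -12 + 6 L$)
$v{\left(H,s \right)} = -48$ ($v{\left(H,s \right)} = -12 + 6 \left(-6\right) = -12 - 36 = -48$)
$v{\left(\left(-56 + 85\right) \left(56 - 60\right),195 \right)} - 31621 = -48 - 31621 = -31669$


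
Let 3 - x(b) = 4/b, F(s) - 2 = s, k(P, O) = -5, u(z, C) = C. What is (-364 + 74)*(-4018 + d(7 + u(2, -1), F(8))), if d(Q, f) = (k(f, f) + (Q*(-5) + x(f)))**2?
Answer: 4303948/5 ≈ 8.6079e+5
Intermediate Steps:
F(s) = 2 + s
x(b) = 3 - 4/b
d(Q, f) = (-2 - 5*Q - 4/f)**2 (d(Q, f) = (-5 + (Q*(-5) + (3 - 4/f)))**2 = (-5 + (-5*Q + (3 - 4/f)))**2 = (-5 + (3 - 5*Q - 4/f))**2 = (-2 - 5*Q - 4/f)**2)
(-364 + 74)*(-4018 + d(7 + u(2, -1), F(8))) = (-364 + 74)*(-4018 + (4 + (2 + 8)*(2 + 5*(7 - 1)))**2/(2 + 8)**2) = -290*(-4018 + (4 + 10*(2 + 5*6))**2/10**2) = -290*(-4018 + (4 + 10*(2 + 30))**2/100) = -290*(-4018 + (4 + 10*32)**2/100) = -290*(-4018 + (4 + 320)**2/100) = -290*(-4018 + (1/100)*324**2) = -290*(-4018 + (1/100)*104976) = -290*(-4018 + 26244/25) = -290*(-74206/25) = 4303948/5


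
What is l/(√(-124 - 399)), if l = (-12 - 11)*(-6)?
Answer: -138*I*√523/523 ≈ -6.0343*I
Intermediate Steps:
l = 138 (l = -23*(-6) = 138)
l/(√(-124 - 399)) = 138/(√(-124 - 399)) = 138/(√(-523)) = 138/((I*√523)) = 138*(-I*√523/523) = -138*I*√523/523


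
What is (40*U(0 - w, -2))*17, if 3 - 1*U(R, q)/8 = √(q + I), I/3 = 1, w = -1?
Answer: 10880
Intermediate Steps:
I = 3 (I = 3*1 = 3)
U(R, q) = 24 - 8*√(3 + q) (U(R, q) = 24 - 8*√(q + 3) = 24 - 8*√(3 + q))
(40*U(0 - w, -2))*17 = (40*(24 - 8*√(3 - 2)))*17 = (40*(24 - 8*√1))*17 = (40*(24 - 8*1))*17 = (40*(24 - 8))*17 = (40*16)*17 = 640*17 = 10880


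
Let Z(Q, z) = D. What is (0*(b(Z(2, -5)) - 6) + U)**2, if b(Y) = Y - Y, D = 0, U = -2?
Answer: 4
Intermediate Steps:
Z(Q, z) = 0
b(Y) = 0
(0*(b(Z(2, -5)) - 6) + U)**2 = (0*(0 - 6) - 2)**2 = (0*(-6) - 2)**2 = (0 - 2)**2 = (-2)**2 = 4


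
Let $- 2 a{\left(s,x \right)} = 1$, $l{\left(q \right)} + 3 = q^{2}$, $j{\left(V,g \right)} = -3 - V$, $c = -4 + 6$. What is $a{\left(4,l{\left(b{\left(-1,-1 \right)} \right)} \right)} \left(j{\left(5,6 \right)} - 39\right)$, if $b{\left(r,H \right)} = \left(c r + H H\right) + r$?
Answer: $\frac{47}{2} \approx 23.5$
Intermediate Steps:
$c = 2$
$b{\left(r,H \right)} = H^{2} + 3 r$ ($b{\left(r,H \right)} = \left(2 r + H H\right) + r = \left(2 r + H^{2}\right) + r = \left(H^{2} + 2 r\right) + r = H^{2} + 3 r$)
$l{\left(q \right)} = -3 + q^{2}$
$a{\left(s,x \right)} = - \frac{1}{2}$ ($a{\left(s,x \right)} = \left(- \frac{1}{2}\right) 1 = - \frac{1}{2}$)
$a{\left(4,l{\left(b{\left(-1,-1 \right)} \right)} \right)} \left(j{\left(5,6 \right)} - 39\right) = - \frac{\left(-3 - 5\right) - 39}{2} = - \frac{-8 - 39}{2} = \left(- \frac{1}{2}\right) \left(-47\right) = \frac{47}{2}$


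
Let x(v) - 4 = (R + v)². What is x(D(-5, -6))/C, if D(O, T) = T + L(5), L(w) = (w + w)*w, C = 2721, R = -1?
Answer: 1853/2721 ≈ 0.68100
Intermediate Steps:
L(w) = 2*w² (L(w) = (2*w)*w = 2*w²)
D(O, T) = 50 + T (D(O, T) = T + 2*5² = T + 2*25 = T + 50 = 50 + T)
x(v) = 4 + (-1 + v)²
x(D(-5, -6))/C = (4 + (-1 + (50 - 6))²)/2721 = (4 + (-1 + 44)²)*(1/2721) = (4 + 43²)*(1/2721) = (4 + 1849)*(1/2721) = 1853*(1/2721) = 1853/2721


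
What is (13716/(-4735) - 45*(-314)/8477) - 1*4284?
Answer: -172003105962/40138595 ≈ -4285.2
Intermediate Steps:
(13716/(-4735) - 45*(-314)/8477) - 1*4284 = (13716*(-1/4735) + 14130*(1/8477)) - 4284 = (-13716/4735 + 14130/8477) - 4284 = -49364982/40138595 - 4284 = -172003105962/40138595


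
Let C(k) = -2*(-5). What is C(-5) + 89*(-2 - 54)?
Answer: -4974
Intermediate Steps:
C(k) = 10
C(-5) + 89*(-2 - 54) = 10 + 89*(-2 - 54) = 10 + 89*(-56) = 10 - 4984 = -4974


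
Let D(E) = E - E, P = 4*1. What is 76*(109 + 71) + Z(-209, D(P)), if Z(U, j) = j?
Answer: 13680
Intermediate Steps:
P = 4
D(E) = 0
76*(109 + 71) + Z(-209, D(P)) = 76*(109 + 71) + 0 = 76*180 + 0 = 13680 + 0 = 13680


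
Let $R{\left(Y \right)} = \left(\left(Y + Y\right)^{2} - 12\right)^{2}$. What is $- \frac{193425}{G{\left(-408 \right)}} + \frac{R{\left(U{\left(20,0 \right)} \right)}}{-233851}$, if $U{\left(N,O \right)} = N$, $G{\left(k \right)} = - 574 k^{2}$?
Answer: $- \frac{80302751292103}{7448180541312} \approx -10.782$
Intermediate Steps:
$R{\left(Y \right)} = \left(-12 + 4 Y^{2}\right)^{2}$ ($R{\left(Y \right)} = \left(\left(2 Y\right)^{2} - 12\right)^{2} = \left(4 Y^{2} - 12\right)^{2} = \left(-12 + 4 Y^{2}\right)^{2}$)
$- \frac{193425}{G{\left(-408 \right)}} + \frac{R{\left(U{\left(20,0 \right)} \right)}}{-233851} = - \frac{193425}{\left(-574\right) \left(-408\right)^{2}} + \frac{16 \left(-3 + 20^{2}\right)^{2}}{-233851} = - \frac{193425}{\left(-574\right) 166464} + 16 \left(-3 + 400\right)^{2} \left(- \frac{1}{233851}\right) = - \frac{193425}{-95550336} + 16 \cdot 397^{2} \left(- \frac{1}{233851}\right) = \left(-193425\right) \left(- \frac{1}{95550336}\right) + 16 \cdot 157609 \left(- \frac{1}{233851}\right) = \frac{64475}{31850112} + 2521744 \left(- \frac{1}{233851}\right) = \frac{64475}{31850112} - \frac{2521744}{233851} = - \frac{80302751292103}{7448180541312}$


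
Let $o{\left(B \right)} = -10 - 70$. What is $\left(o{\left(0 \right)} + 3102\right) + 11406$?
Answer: $14428$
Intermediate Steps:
$o{\left(B \right)} = -80$ ($o{\left(B \right)} = -10 - 70 = -80$)
$\left(o{\left(0 \right)} + 3102\right) + 11406 = \left(-80 + 3102\right) + 11406 = 3022 + 11406 = 14428$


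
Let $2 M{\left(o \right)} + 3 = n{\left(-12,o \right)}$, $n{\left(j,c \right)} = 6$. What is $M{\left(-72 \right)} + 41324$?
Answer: $\frac{82651}{2} \approx 41326.0$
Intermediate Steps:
$M{\left(o \right)} = \frac{3}{2}$ ($M{\left(o \right)} = - \frac{3}{2} + \frac{1}{2} \cdot 6 = - \frac{3}{2} + 3 = \frac{3}{2}$)
$M{\left(-72 \right)} + 41324 = \frac{3}{2} + 41324 = \frac{82651}{2}$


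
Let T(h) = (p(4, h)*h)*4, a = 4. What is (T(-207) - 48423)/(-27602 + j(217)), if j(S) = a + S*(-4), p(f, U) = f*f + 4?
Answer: 64983/28466 ≈ 2.2828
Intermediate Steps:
p(f, U) = 4 + f² (p(f, U) = f² + 4 = 4 + f²)
T(h) = 80*h (T(h) = ((4 + 4²)*h)*4 = ((4 + 16)*h)*4 = (20*h)*4 = 80*h)
j(S) = 4 - 4*S (j(S) = 4 + S*(-4) = 4 - 4*S)
(T(-207) - 48423)/(-27602 + j(217)) = (80*(-207) - 48423)/(-27602 + (4 - 4*217)) = (-16560 - 48423)/(-27602 + (4 - 868)) = -64983/(-27602 - 864) = -64983/(-28466) = -64983*(-1/28466) = 64983/28466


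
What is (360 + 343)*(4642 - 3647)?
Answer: 699485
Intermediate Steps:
(360 + 343)*(4642 - 3647) = 703*995 = 699485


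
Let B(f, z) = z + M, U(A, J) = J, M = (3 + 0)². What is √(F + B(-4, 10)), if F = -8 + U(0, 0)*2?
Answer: √11 ≈ 3.3166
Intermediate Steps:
M = 9 (M = 3² = 9)
B(f, z) = 9 + z (B(f, z) = z + 9 = 9 + z)
F = -8 (F = -8 + 0*2 = -8 + 0 = -8)
√(F + B(-4, 10)) = √(-8 + (9 + 10)) = √(-8 + 19) = √11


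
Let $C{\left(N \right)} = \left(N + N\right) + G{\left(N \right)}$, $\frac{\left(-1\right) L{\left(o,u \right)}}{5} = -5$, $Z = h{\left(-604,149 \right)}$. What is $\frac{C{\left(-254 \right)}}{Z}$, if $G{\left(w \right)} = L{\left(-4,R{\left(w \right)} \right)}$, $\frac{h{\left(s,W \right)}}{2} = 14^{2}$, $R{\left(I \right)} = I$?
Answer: $- \frac{69}{56} \approx -1.2321$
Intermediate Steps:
$h{\left(s,W \right)} = 392$ ($h{\left(s,W \right)} = 2 \cdot 14^{2} = 2 \cdot 196 = 392$)
$Z = 392$
$L{\left(o,u \right)} = 25$ ($L{\left(o,u \right)} = \left(-5\right) \left(-5\right) = 25$)
$G{\left(w \right)} = 25$
$C{\left(N \right)} = 25 + 2 N$ ($C{\left(N \right)} = \left(N + N\right) + 25 = 2 N + 25 = 25 + 2 N$)
$\frac{C{\left(-254 \right)}}{Z} = \frac{25 + 2 \left(-254\right)}{392} = \left(25 - 508\right) \frac{1}{392} = \left(-483\right) \frac{1}{392} = - \frac{69}{56}$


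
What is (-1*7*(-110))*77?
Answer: 59290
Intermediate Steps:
(-1*7*(-110))*77 = -7*(-110)*77 = 770*77 = 59290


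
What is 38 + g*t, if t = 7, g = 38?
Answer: 304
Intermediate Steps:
38 + g*t = 38 + 38*7 = 38 + 266 = 304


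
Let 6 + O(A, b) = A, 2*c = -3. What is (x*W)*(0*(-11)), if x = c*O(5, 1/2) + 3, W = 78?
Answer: 0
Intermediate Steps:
c = -3/2 (c = (½)*(-3) = -3/2 ≈ -1.5000)
O(A, b) = -6 + A
x = 9/2 (x = -3*(-6 + 5)/2 + 3 = -3/2*(-1) + 3 = 3/2 + 3 = 9/2 ≈ 4.5000)
(x*W)*(0*(-11)) = ((9/2)*78)*(0*(-11)) = 351*0 = 0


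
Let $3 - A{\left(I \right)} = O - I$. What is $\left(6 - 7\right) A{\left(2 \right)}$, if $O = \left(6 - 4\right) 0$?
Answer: $-5$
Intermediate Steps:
$O = 0$ ($O = 2 \cdot 0 = 0$)
$A{\left(I \right)} = 3 + I$ ($A{\left(I \right)} = 3 - \left(0 - I\right) = 3 - - I = 3 + I$)
$\left(6 - 7\right) A{\left(2 \right)} = \left(6 - 7\right) \left(3 + 2\right) = \left(-1\right) 5 = -5$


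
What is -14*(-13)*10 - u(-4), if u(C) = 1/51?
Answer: 92819/51 ≈ 1820.0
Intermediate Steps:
u(C) = 1/51
-14*(-13)*10 - u(-4) = -14*(-13)*10 - 1*1/51 = 182*10 - 1/51 = 1820 - 1/51 = 92819/51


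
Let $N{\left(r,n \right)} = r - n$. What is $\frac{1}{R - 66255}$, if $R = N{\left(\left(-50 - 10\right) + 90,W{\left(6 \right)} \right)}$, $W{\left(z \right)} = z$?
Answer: $- \frac{1}{66231} \approx -1.5099 \cdot 10^{-5}$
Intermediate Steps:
$R = 24$ ($R = \left(\left(-50 - 10\right) + 90\right) - 6 = \left(-60 + 90\right) - 6 = 30 - 6 = 24$)
$\frac{1}{R - 66255} = \frac{1}{24 - 66255} = \frac{1}{-66231} = - \frac{1}{66231}$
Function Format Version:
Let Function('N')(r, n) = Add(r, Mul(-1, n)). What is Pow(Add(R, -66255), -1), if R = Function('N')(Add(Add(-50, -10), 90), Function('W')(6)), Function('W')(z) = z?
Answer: Rational(-1, 66231) ≈ -1.5099e-5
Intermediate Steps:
R = 24 (R = Add(Add(Add(-50, -10), 90), Mul(-1, 6)) = Add(Add(-60, 90), -6) = Add(30, -6) = 24)
Pow(Add(R, -66255), -1) = Pow(Add(24, -66255), -1) = Pow(-66231, -1) = Rational(-1, 66231)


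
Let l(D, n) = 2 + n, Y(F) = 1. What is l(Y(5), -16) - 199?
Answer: -213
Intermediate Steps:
l(Y(5), -16) - 199 = (2 - 16) - 199 = -14 - 199 = -213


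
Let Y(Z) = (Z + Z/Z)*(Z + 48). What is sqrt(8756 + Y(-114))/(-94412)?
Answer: -11*sqrt(134)/94412 ≈ -0.0013487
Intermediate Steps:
Y(Z) = (1 + Z)*(48 + Z) (Y(Z) = (Z + 1)*(48 + Z) = (1 + Z)*(48 + Z))
sqrt(8756 + Y(-114))/(-94412) = sqrt(8756 + (48 + (-114)**2 + 49*(-114)))/(-94412) = sqrt(8756 + (48 + 12996 - 5586))*(-1/94412) = sqrt(8756 + 7458)*(-1/94412) = sqrt(16214)*(-1/94412) = (11*sqrt(134))*(-1/94412) = -11*sqrt(134)/94412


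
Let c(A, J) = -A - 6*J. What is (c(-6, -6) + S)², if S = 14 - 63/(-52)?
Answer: 8850625/2704 ≈ 3273.2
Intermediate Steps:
S = 791/52 (S = 14 - 63*(-1)/52 = 14 - 1*(-63/52) = 14 + 63/52 = 791/52 ≈ 15.212)
(c(-6, -6) + S)² = ((-1*(-6) - 6*(-6)) + 791/52)² = ((6 + 36) + 791/52)² = (42 + 791/52)² = (2975/52)² = 8850625/2704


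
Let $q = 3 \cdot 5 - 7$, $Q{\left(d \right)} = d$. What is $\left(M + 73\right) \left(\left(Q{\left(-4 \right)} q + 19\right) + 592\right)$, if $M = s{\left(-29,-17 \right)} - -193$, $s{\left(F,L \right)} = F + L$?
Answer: $127380$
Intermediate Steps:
$M = 147$ ($M = \left(-29 - 17\right) - -193 = -46 + 193 = 147$)
$q = 8$ ($q = 15 - 7 = 8$)
$\left(M + 73\right) \left(\left(Q{\left(-4 \right)} q + 19\right) + 592\right) = \left(147 + 73\right) \left(\left(\left(-4\right) 8 + 19\right) + 592\right) = 220 \left(\left(-32 + 19\right) + 592\right) = 220 \left(-13 + 592\right) = 220 \cdot 579 = 127380$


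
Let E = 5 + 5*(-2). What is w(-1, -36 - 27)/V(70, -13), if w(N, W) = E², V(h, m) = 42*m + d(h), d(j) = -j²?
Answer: -25/5446 ≈ -0.0045905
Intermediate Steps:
V(h, m) = -h² + 42*m (V(h, m) = 42*m - h² = -h² + 42*m)
E = -5 (E = 5 - 10 = -5)
w(N, W) = 25 (w(N, W) = (-5)² = 25)
w(-1, -36 - 27)/V(70, -13) = 25/(-1*70² + 42*(-13)) = 25/(-1*4900 - 546) = 25/(-4900 - 546) = 25/(-5446) = 25*(-1/5446) = -25/5446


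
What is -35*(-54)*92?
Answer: 173880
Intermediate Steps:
-35*(-54)*92 = 1890*92 = 173880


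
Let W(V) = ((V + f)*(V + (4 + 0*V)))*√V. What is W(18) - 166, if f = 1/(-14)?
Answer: -166 + 8283*√2/7 ≈ 1507.4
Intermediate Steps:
f = -1/14 ≈ -0.071429
W(V) = √V*(4 + V)*(-1/14 + V) (W(V) = ((V - 1/14)*(V + (4 + 0*V)))*√V = ((-1/14 + V)*(V + (4 + 0)))*√V = ((-1/14 + V)*(V + 4))*√V = ((-1/14 + V)*(4 + V))*√V = ((4 + V)*(-1/14 + V))*√V = √V*(4 + V)*(-1/14 + V))
W(18) - 166 = √18*(-4 + 14*18² + 55*18)/14 - 166 = (3*√2)*(-4 + 14*324 + 990)/14 - 166 = (3*√2)*(-4 + 4536 + 990)/14 - 166 = (1/14)*(3*√2)*5522 - 166 = 8283*√2/7 - 166 = -166 + 8283*√2/7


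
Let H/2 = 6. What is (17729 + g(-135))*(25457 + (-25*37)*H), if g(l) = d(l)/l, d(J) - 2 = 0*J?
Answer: 34362230441/135 ≈ 2.5454e+8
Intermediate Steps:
H = 12 (H = 2*6 = 12)
d(J) = 2 (d(J) = 2 + 0*J = 2 + 0 = 2)
g(l) = 2/l
(17729 + g(-135))*(25457 + (-25*37)*H) = (17729 + 2/(-135))*(25457 - 25*37*12) = (17729 + 2*(-1/135))*(25457 - 925*12) = (17729 - 2/135)*(25457 - 11100) = (2393413/135)*14357 = 34362230441/135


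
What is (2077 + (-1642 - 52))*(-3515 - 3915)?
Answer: -2845690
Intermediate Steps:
(2077 + (-1642 - 52))*(-3515 - 3915) = (2077 - 1694)*(-7430) = 383*(-7430) = -2845690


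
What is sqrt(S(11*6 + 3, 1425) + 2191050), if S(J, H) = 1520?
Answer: sqrt(2192570) ≈ 1480.7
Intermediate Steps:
sqrt(S(11*6 + 3, 1425) + 2191050) = sqrt(1520 + 2191050) = sqrt(2192570)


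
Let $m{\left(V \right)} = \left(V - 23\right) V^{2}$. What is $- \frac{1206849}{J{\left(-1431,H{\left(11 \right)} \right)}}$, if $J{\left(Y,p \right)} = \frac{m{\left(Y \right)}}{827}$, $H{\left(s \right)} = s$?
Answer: $\frac{332688041}{992481498} \approx 0.33521$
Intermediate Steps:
$m{\left(V \right)} = V^{2} \left(-23 + V\right)$ ($m{\left(V \right)} = \left(V - 23\right) V^{2} = \left(-23 + V\right) V^{2} = V^{2} \left(-23 + V\right)$)
$J{\left(Y,p \right)} = \frac{Y^{2} \left(-23 + Y\right)}{827}$
$- \frac{1206849}{J{\left(-1431,H{\left(11 \right)} \right)}} = - \frac{1206849}{\frac{1}{827} \left(-1431\right)^{2} \left(-23 - 1431\right)} = - \frac{1206849}{\frac{1}{827} \cdot 2047761 \left(-1454\right)} = - \frac{1206849}{- \frac{2977444494}{827}} = \left(-1206849\right) \left(- \frac{827}{2977444494}\right) = \frac{332688041}{992481498}$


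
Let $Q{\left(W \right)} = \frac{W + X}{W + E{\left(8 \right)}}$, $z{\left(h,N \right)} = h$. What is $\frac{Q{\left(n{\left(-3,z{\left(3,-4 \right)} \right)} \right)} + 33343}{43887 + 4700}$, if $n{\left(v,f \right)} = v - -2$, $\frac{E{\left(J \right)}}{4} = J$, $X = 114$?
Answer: $\frac{147678}{215171} \approx 0.68633$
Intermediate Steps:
$E{\left(J \right)} = 4 J$
$n{\left(v,f \right)} = 2 + v$ ($n{\left(v,f \right)} = v + 2 = 2 + v$)
$Q{\left(W \right)} = \frac{114 + W}{32 + W}$ ($Q{\left(W \right)} = \frac{W + 114}{W + 4 \cdot 8} = \frac{114 + W}{W + 32} = \frac{114 + W}{32 + W}$)
$\frac{Q{\left(n{\left(-3,z{\left(3,-4 \right)} \right)} \right)} + 33343}{43887 + 4700} = \frac{\frac{114 + \left(2 - 3\right)}{32 + \left(2 - 3\right)} + 33343}{43887 + 4700} = \frac{\frac{114 - 1}{32 - 1} + 33343}{48587} = \left(\frac{1}{31} \cdot 113 + 33343\right) \frac{1}{48587} = \left(\frac{113}{31} + 33343\right) \frac{1}{48587} = \frac{1033746}{31} \cdot \frac{1}{48587} = \frac{147678}{215171}$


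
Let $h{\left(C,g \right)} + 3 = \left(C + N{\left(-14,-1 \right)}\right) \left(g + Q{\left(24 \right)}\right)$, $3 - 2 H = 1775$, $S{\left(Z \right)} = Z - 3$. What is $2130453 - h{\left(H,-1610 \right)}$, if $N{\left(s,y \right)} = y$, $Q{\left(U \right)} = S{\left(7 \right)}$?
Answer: $705934$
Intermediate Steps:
$S{\left(Z \right)} = -3 + Z$
$Q{\left(U \right)} = 4$ ($Q{\left(U \right)} = -3 + 7 = 4$)
$H = -886$ ($H = \frac{3}{2} - \frac{1775}{2} = -886$)
$h{\left(C,g \right)} = -3 + \left(-1 + C\right) \left(4 + g\right)$ ($h{\left(C,g \right)} = -3 + \left(C - 1\right) \left(g + 4\right) = -3 + \left(-1 + C\right) \left(4 + g\right)$)
$2130453 - h{\left(H,-1610 \right)} = 2130453 - \left(-7 - -1610 + 4 \left(-886\right) - -1426460\right) = 2130453 - \left(-7 + 1610 - 3544 + 1426460\right) = 2130453 - 1424519 = 705934$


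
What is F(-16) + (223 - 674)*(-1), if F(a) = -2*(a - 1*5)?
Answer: 493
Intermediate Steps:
F(a) = 10 - 2*a (F(a) = -2*(a - 5) = -2*(-5 + a) = 10 - 2*a)
F(-16) + (223 - 674)*(-1) = (10 - 2*(-16)) + (223 - 674)*(-1) = (10 + 32) - 451*(-1) = 42 + 451 = 493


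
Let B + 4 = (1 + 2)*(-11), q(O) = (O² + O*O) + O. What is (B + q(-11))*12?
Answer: 2328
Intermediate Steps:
q(O) = O + 2*O² (q(O) = (O² + O²) + O = 2*O² + O = O + 2*O²)
B = -37 (B = -4 + (1 + 2)*(-11) = -4 + 3*(-11) = -4 - 33 = -37)
(B + q(-11))*12 = (-37 - 11*(1 + 2*(-11)))*12 = (-37 - 11*(1 - 22))*12 = (-37 - 11*(-21))*12 = (-37 + 231)*12 = 194*12 = 2328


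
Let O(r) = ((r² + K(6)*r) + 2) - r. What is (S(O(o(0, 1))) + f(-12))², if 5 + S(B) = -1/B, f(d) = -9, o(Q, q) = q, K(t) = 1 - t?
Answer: 1681/9 ≈ 186.78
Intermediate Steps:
O(r) = 2 + r² - 6*r (O(r) = ((r² + (1 - 1*6)*r) + 2) - r = ((r² + (1 - 6)*r) + 2) - r = ((r² - 5*r) + 2) - r = (2 + r² - 5*r) - r = 2 + r² - 6*r)
S(B) = -5 - 1/B
(S(O(o(0, 1))) + f(-12))² = ((-5 - 1/(2 + 1² - 6*1)) - 9)² = ((-5 - 1/(2 + 1 - 6)) - 9)² = ((-5 - 1/(-3)) - 9)² = ((-5 - 1*(-⅓)) - 9)² = ((-5 + ⅓) - 9)² = (-14/3 - 9)² = (-41/3)² = 1681/9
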